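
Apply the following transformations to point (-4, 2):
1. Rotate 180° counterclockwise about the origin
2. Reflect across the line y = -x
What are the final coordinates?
(2, -4)

Step 1: Rotate 180° → (4, -2)
Step 2: Reflect across the line y = -x → (2, -4)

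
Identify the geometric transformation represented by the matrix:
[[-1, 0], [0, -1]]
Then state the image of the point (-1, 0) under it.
rotation by 180° (or reflection through origin); image of (-1, 0) is (1, 0)

This matches the form [[cos θ, -sin θ], [sin θ, cos θ]] of a rotation matrix; reading off cos θ and sin θ gives the angle.
The matrix [[-1, 0], [0, -1]] represents: rotation by 180° (or reflection through origin).
Applying it to (-1, 0): [-1·-1 + 0·0, 0·-1 + -1·0] = (1, 0).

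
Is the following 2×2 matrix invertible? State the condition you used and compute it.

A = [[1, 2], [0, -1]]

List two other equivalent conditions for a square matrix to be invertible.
Yes, invertible; det(A) = -1 ≠ 0. Equivalent conditions: rank(A) = 2; Ax = 0 has only the trivial solution; 0 is not an eigenvalue; the columns of A are linearly independent.

To check invertibility, compute det(A).
The given matrix is triangular, so det(A) equals the product of its diagonal entries = -1 ≠ 0.
Since det(A) ≠ 0, A is invertible.
Equivalent conditions for a square matrix A to be invertible:
- rank(A) = 2 (full rank).
- The homogeneous system Ax = 0 has only the trivial solution x = 0.
- 0 is not an eigenvalue of A.
- The columns (equivalently rows) of A are linearly independent.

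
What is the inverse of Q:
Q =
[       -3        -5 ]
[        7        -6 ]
det(Q) = 53
Q⁻¹ =
[    -6/53      5/53 ]
[    -7/53     -3/53 ]

For a 2×2 matrix Q = [[a, b], [c, d]] with det(Q) ≠ 0, Q⁻¹ = (1/det(Q)) * [[d, -b], [-c, a]].
det(Q) = (-3)*(-6) - (-5)*(7) = 18 + 35 = 53.
Q⁻¹ = (1/53) * [[-6, 5], [-7, -3]].
Dividing each entry by 53 and reducing:
Q⁻¹ =
[    -6/53      5/53 ]
[    -7/53     -3/53 ]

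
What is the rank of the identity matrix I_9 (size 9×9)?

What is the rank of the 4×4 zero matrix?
rank(I_9) = 9, rank(0) = 0

The identity I_9 has 9 columns that are the standard basis vectors e_1, …, e_9. These are linearly independent, so all 9 columns are pivots and rank(I_9) = 9.
The 4×4 zero matrix has every entry zero, so every row is the zero row and there are no pivots; rank(0) = 0.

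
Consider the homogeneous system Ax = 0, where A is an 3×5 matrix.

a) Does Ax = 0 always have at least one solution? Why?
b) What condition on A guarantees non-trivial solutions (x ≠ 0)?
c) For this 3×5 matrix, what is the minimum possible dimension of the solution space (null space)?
a) Yes, x = 0 is always a solution. b) When A has linearly dependent columns (rank < n). c) Minimum nullity = 2.

a) x = 0 satisfies A·0 = 0, so the zero vector is always a solution.
b) Non-trivial solutions exist iff the columns of A are linearly dependent, equivalently rank(A) < n (the number of columns).
c) By rank-nullity, rank(A) + nullity(A) = n = 5. Since A has only 3 rows, rank(A) ≤ 3, so nullity(A) ≥ 5 - 3 = 2.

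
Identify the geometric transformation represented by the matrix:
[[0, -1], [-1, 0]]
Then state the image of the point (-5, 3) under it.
reflection across the line y = -x; image of (-5, 3) is (-3, 5)

This is a symmetric orthogonal matrix with determinant -1, which characterizes a reflection in ℝ².
The matrix [[0, -1], [-1, 0]] represents: reflection across the line y = -x.
Applying it to (-5, 3): [0·-5 + -1·3, -1·-5 + 0·3] = (-3, 5).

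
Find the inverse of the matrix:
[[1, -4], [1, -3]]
[[-3, 4], [-1, 1]]

For [[a,b],[c,d]], inverse = (1/det)·[[d,-b],[-c,a]]
det = 1·-3 - -4·1 = 1
Inverse = (1/1)·[[-3, 4], [-1, 1]]
        = [[-3, 4], [-1, 1]]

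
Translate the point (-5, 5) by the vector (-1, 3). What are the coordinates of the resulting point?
(-6, 8)

Translation by (-1, 3):
x' = -5 + -1 = -6
y' = 5 + 3 = 8
Homogeneous matrix: [[1, 0, -1], [0, 1, 3], [0, 0, 1]]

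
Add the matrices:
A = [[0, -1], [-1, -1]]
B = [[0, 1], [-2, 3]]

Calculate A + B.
[[0, 0], [-3, 2]]

Add corresponding elements:
(0)+(0)=0
(-1)+(1)=0
(-1)+(-2)=-3
(-1)+(3)=2
A + B = [[0, 0], [-3, 2]]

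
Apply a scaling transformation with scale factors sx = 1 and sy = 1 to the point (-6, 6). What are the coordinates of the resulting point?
(-6, 6)

Scaling matrix:
[[1, 0], [0, 1]]
Result: (-6 × 1, 6 × 1) = (-6, 6)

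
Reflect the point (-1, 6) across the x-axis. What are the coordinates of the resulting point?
(-1, -6)

Reflection across x-axis: (-1, 6) → (-1, -6)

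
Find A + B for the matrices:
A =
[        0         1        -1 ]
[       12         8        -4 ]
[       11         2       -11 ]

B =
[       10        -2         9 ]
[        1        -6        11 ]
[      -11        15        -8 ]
A + B =
[       10        -1         8 ]
[       13         2         7 ]
[        0        17       -19 ]

Matrix addition is elementwise: (A+B)[i][j] = A[i][j] + B[i][j].
  (A+B)[0][0] = (0) + (10) = 10
  (A+B)[0][1] = (1) + (-2) = -1
  (A+B)[0][2] = (-1) + (9) = 8
  (A+B)[1][0] = (12) + (1) = 13
  (A+B)[1][1] = (8) + (-6) = 2
  (A+B)[1][2] = (-4) + (11) = 7
  (A+B)[2][0] = (11) + (-11) = 0
  (A+B)[2][1] = (2) + (15) = 17
  (A+B)[2][2] = (-11) + (-8) = -19
A + B =
[       10        -1         8 ]
[       13         2         7 ]
[        0        17       -19 ]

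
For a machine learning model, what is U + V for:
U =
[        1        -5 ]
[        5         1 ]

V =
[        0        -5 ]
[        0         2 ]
U + V =
[        1       -10 ]
[        5         3 ]

Matrix addition is elementwise: (U+V)[i][j] = U[i][j] + V[i][j].
  (U+V)[0][0] = (1) + (0) = 1
  (U+V)[0][1] = (-5) + (-5) = -10
  (U+V)[1][0] = (5) + (0) = 5
  (U+V)[1][1] = (1) + (2) = 3
U + V =
[        1       -10 ]
[        5         3 ]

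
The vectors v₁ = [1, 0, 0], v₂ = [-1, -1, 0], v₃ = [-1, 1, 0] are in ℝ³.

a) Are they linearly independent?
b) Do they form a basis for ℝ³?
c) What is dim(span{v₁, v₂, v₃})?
Not independent, not a basis, dim(span) = 2

Check whether v₃ can be written as a linear combination of v₁ and v₂.
v₃ = (-2)·v₁ + (-1)·v₂ = [-1, 1, 0], so the three vectors are linearly dependent.
Thus they do not form a basis for ℝ³, and dim(span{v₁, v₂, v₃}) = 2 (spanned by v₁ and v₂).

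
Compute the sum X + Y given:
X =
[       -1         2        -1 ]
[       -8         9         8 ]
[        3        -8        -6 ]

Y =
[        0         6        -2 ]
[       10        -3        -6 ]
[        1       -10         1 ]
X + Y =
[       -1         8        -3 ]
[        2         6         2 ]
[        4       -18        -5 ]

Matrix addition is elementwise: (X+Y)[i][j] = X[i][j] + Y[i][j].
  (X+Y)[0][0] = (-1) + (0) = -1
  (X+Y)[0][1] = (2) + (6) = 8
  (X+Y)[0][2] = (-1) + (-2) = -3
  (X+Y)[1][0] = (-8) + (10) = 2
  (X+Y)[1][1] = (9) + (-3) = 6
  (X+Y)[1][2] = (8) + (-6) = 2
  (X+Y)[2][0] = (3) + (1) = 4
  (X+Y)[2][1] = (-8) + (-10) = -18
  (X+Y)[2][2] = (-6) + (1) = -5
X + Y =
[       -1         8        -3 ]
[        2         6         2 ]
[        4       -18        -5 ]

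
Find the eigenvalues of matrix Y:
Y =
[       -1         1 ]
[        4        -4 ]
λ = -5, 0

Solve det(Y - λI) = 0. For a 2×2 matrix the characteristic equation is λ² - (trace)λ + det = 0.
trace(Y) = a + d = -1 - 4 = -5.
det(Y) = a*d - b*c = (-1)*(-4) - (1)*(4) = 4 - 4 = 0.
Characteristic equation: λ² - (-5)λ + (0) = 0.
Discriminant = (-5)² - 4*(0) = 25 - 0 = 25.
λ = (-5 ± √25) / 2 = (-5 ± 5) / 2 = -5, 0.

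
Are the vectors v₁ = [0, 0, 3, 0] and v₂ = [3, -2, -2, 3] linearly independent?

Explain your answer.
Yes, linearly independent

Two vectors are linearly dependent iff one is a scalar multiple of the other.
No single scalar k satisfies v₂ = k·v₁ (the ratios of corresponding entries disagree), so v₁ and v₂ are linearly independent.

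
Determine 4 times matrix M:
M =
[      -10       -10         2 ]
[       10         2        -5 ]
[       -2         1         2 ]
4M =
[      -40       -40         8 ]
[       40         8       -20 ]
[       -8         4         8 ]

Scalar multiplication is elementwise: (4M)[i][j] = 4 * M[i][j].
  (4M)[0][0] = 4 * (-10) = -40
  (4M)[0][1] = 4 * (-10) = -40
  (4M)[0][2] = 4 * (2) = 8
  (4M)[1][0] = 4 * (10) = 40
  (4M)[1][1] = 4 * (2) = 8
  (4M)[1][2] = 4 * (-5) = -20
  (4M)[2][0] = 4 * (-2) = -8
  (4M)[2][1] = 4 * (1) = 4
  (4M)[2][2] = 4 * (2) = 8
4M =
[      -40       -40         8 ]
[       40         8       -20 ]
[       -8         4         8 ]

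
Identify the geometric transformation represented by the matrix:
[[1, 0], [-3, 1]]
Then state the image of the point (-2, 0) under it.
vertical shear with factor -3; image of (-2, 0) is (-2, 6)

The matrix [[1, 0], [k, 1]] sends (x, y) to (x, -3x + y), leaving the x-coordinate fixed: a vertical shear.
The matrix [[1, 0], [-3, 1]] represents: vertical shear with factor -3.
Applying it to (-2, 0): [1·-2 + 0·0, -3·-2 + 1·0] = (-2, 6).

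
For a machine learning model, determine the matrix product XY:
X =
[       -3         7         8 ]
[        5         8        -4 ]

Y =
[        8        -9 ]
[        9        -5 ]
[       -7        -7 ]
XY =
[      -17       -64 ]
[      140       -57 ]

Matrix multiplication: (XY)[i][j] = sum over k of X[i][k] * Y[k][j].
  (XY)[0][0] = (-3)*(8) + (7)*(9) + (8)*(-7) = -17
  (XY)[0][1] = (-3)*(-9) + (7)*(-5) + (8)*(-7) = -64
  (XY)[1][0] = (5)*(8) + (8)*(9) + (-4)*(-7) = 140
  (XY)[1][1] = (5)*(-9) + (8)*(-5) + (-4)*(-7) = -57
XY =
[      -17       -64 ]
[      140       -57 ]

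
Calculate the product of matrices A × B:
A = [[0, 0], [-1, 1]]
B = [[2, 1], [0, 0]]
[[0, 0], [-2, -1]]

Matrix multiplication:
C[0][0] = 0×2 + 0×0 = 0
C[0][1] = 0×1 + 0×0 = 0
C[1][0] = -1×2 + 1×0 = -2
C[1][1] = -1×1 + 1×0 = -1
Result: [[0, 0], [-2, -1]]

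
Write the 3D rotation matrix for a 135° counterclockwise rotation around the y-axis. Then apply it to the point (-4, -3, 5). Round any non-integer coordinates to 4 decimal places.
R = [[-√2/2, 0, √2/2], [0, 1, 0], [-√2/2, 0, -√2/2]]; R·(-4, -3, 5) = (6.3640, -3.0000, -0.7071)

Rotation matrix for 135° around y-axis:
cos(135°) = -√2/2, sin(135°) = √2/2
R = [[-√2/2, 0, √2/2], [0, 1, 0], [-√2/2, 0, -√2/2]]
Apply to (-4, -3, 5): R·[-4, -3, 5]ᵀ = (6.3640, -3.0000, -0.7071)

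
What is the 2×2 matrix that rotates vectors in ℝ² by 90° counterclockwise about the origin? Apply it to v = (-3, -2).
R = [[0, -1], [1, 0]]; R·v = (2, -3)

A counterclockwise rotation by angle θ in ℝ² has matrix R(θ) = [[cos θ, -sin θ], [sin θ, cos θ]].
For θ = 90°: cos θ = 0, sin θ = 1.
R(90°) = [[0, -1], [1, 0]].
R·v = [0·-3 + (-1)·-2, 1·-3 + 0·-2] = (2, -3).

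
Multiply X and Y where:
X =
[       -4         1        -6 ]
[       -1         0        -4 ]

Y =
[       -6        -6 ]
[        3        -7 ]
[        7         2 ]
XY =
[      -15         5 ]
[      -22        -2 ]

Matrix multiplication: (XY)[i][j] = sum over k of X[i][k] * Y[k][j].
  (XY)[0][0] = (-4)*(-6) + (1)*(3) + (-6)*(7) = -15
  (XY)[0][1] = (-4)*(-6) + (1)*(-7) + (-6)*(2) = 5
  (XY)[1][0] = (-1)*(-6) + (0)*(3) + (-4)*(7) = -22
  (XY)[1][1] = (-1)*(-6) + (0)*(-7) + (-4)*(2) = -2
XY =
[      -15         5 ]
[      -22        -2 ]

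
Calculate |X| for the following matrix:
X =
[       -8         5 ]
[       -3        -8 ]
det(X) = 79

For a 2×2 matrix [[a, b], [c, d]], det = a*d - b*c.
det(X) = (-8)*(-8) - (5)*(-3) = 64 + 15 = 79.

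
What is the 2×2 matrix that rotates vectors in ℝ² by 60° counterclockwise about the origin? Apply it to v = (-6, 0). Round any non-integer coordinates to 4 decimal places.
R = [[1/2, -√3/2], [√3/2, 1/2]]; R·v = (-3.0000, -5.1962)

A counterclockwise rotation by angle θ in ℝ² has matrix R(θ) = [[cos θ, -sin θ], [sin θ, cos θ]].
For θ = 60°: cos θ = 1/2, sin θ = √3/2.
R(60°) = [[1/2, -√3/2], [√3/2, 1/2]].
R·v = [1/2·-6 + (-√3/2)·0, √3/2·-6 + 1/2·0] = (-3.0000, -5.1962).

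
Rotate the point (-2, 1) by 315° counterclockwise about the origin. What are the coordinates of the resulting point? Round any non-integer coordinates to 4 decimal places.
(-0.7071, 2.1213)

Rotation matrix R(θ) = [[cos θ, -sin θ], [sin θ, cos θ]]; for θ = 315°:
R = [[√2/2, √2/2], [-√2/2, √2/2]]
Result: R × [-2, 1]ᵀ = [√2/2·-2 + (√2/2)·1, -√2/2·-2 + (√2/2)·1]ᵀ = (-0.7071, 2.1213)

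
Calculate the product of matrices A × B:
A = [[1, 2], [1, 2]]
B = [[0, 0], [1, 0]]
[[2, 0], [2, 0]]

Matrix multiplication:
C[0][0] = 1×0 + 2×1 = 2
C[0][1] = 1×0 + 2×0 = 0
C[1][0] = 1×0 + 2×1 = 2
C[1][1] = 1×0 + 2×0 = 0
Result: [[2, 0], [2, 0]]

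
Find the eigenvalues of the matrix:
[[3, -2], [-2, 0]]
λ = -1 and λ = 4

Characteristic equation: det(A - λI) = 0
λ² - (trace)λ + (det) = 0
λ² - (3)λ + (-4) = 0
λ² - 3λ - 4 = 0
Solving: λ = -1, 4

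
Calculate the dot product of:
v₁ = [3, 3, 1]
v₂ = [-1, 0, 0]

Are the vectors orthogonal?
-3, No

The dot product is the sum of products of corresponding components.
v₁·v₂ = (3)*(-1) + (3)*(0) + (1)*(0) = -3 + 0 + 0 = -3.
Two vectors are orthogonal iff their dot product is 0; here the dot product is -3, so the vectors are not orthogonal.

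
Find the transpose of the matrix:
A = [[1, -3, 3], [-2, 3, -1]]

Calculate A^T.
[[1, -2], [-3, 3], [3, -1]]

The transpose sends entry (i,j) to (j,i); rows become columns.
Row 0 of A: [1, -3, 3] -> column 0 of A^T.
Row 1 of A: [-2, 3, -1] -> column 1 of A^T.
A^T = [[1, -2], [-3, 3], [3, -1]]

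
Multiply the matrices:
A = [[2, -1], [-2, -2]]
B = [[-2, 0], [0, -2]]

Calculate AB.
[[-4, 2], [4, 4]]

Each entry (i,j) of AB = sum over k of A[i][k]*B[k][j].
(AB)[0][0] = (2)*(-2) + (-1)*(0) = -4
(AB)[0][1] = (2)*(0) + (-1)*(-2) = 2
(AB)[1][0] = (-2)*(-2) + (-2)*(0) = 4
(AB)[1][1] = (-2)*(0) + (-2)*(-2) = 4
AB = [[-4, 2], [4, 4]]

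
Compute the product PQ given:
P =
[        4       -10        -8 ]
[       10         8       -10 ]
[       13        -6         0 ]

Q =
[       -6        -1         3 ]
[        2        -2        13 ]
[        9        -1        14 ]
PQ =
[     -116        24      -230 ]
[     -134       -16        -6 ]
[      -90        -1       -39 ]

Matrix multiplication: (PQ)[i][j] = sum over k of P[i][k] * Q[k][j].
  (PQ)[0][0] = (4)*(-6) + (-10)*(2) + (-8)*(9) = -116
  (PQ)[0][1] = (4)*(-1) + (-10)*(-2) + (-8)*(-1) = 24
  (PQ)[0][2] = (4)*(3) + (-10)*(13) + (-8)*(14) = -230
  (PQ)[1][0] = (10)*(-6) + (8)*(2) + (-10)*(9) = -134
  (PQ)[1][1] = (10)*(-1) + (8)*(-2) + (-10)*(-1) = -16
  (PQ)[1][2] = (10)*(3) + (8)*(13) + (-10)*(14) = -6
  (PQ)[2][0] = (13)*(-6) + (-6)*(2) + (0)*(9) = -90
  (PQ)[2][1] = (13)*(-1) + (-6)*(-2) + (0)*(-1) = -1
  (PQ)[2][2] = (13)*(3) + (-6)*(13) + (0)*(14) = -39
PQ =
[     -116        24      -230 ]
[     -134       -16        -6 ]
[      -90        -1       -39 ]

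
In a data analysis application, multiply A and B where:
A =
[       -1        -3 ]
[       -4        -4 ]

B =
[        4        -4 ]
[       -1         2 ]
AB =
[       -1        -2 ]
[      -12         8 ]

Matrix multiplication: (AB)[i][j] = sum over k of A[i][k] * B[k][j].
  (AB)[0][0] = (-1)*(4) + (-3)*(-1) = -1
  (AB)[0][1] = (-1)*(-4) + (-3)*(2) = -2
  (AB)[1][0] = (-4)*(4) + (-4)*(-1) = -12
  (AB)[1][1] = (-4)*(-4) + (-4)*(2) = 8
AB =
[       -1        -2 ]
[      -12         8 ]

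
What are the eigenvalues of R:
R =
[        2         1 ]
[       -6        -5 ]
λ = -4, 1

Solve det(R - λI) = 0. For a 2×2 matrix the characteristic equation is λ² - (trace)λ + det = 0.
trace(R) = a + d = 2 - 5 = -3.
det(R) = a*d - b*c = (2)*(-5) - (1)*(-6) = -10 + 6 = -4.
Characteristic equation: λ² - (-3)λ + (-4) = 0.
Discriminant = (-3)² - 4*(-4) = 9 + 16 = 25.
λ = (-3 ± √25) / 2 = (-3 ± 5) / 2 = -4, 1.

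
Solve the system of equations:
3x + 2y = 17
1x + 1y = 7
x = 3, y = 4

Use elimination (row reduction):
Equation 1: 3x + 2y = 17.
Equation 2: 1x + 1y = 7.
Multiply Eq1 by 1 and Eq2 by 3: 3x + 2y = 17;  3x + 3y = 21.
Subtract: (1)y = 4, so y = 4.
Back-substitute into Eq1: 3x + 2*(4) = 17, so x = 3.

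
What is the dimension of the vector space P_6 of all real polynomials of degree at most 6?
Dimension = 7

A polynomial of degree at most 6 can be written as a₀ + a₁x + a₂x² + … + a_6x^6, with 7 free coefficients a₀, …, a_6.
The set {1, x, x², …, x^6} is a basis: it spans P_6 (every such polynomial is a linear combination of these) and is linearly independent (a polynomial is zero iff all its coefficients are zero).
Therefore dim(P_6) = 6 + 1 = 7.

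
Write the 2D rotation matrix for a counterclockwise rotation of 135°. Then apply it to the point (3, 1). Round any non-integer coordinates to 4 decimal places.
R = [[-√2/2, -√2/2], [√2/2, -√2/2]]; R·(3, 1) = (-2.8284, 1.4142)

Rotation matrix formula: R(θ) = [[cos θ, -sin θ], [sin θ, cos θ]]
For θ = 135°:
cos(135°) = -√2/2
sin(135°) = √2/2
R = [[-√2/2, -√2/2], [√2/2, -√2/2]]
Apply to (3, 1): [-√2/2·3 + (-√2/2)·1, √2/2·3 + -√2/2·1] = (-2.8284, 1.4142)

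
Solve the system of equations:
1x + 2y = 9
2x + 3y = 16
x = 5, y = 2

Use elimination (row reduction):
Equation 1: 1x + 2y = 9.
Equation 2: 2x + 3y = 16.
Multiply Eq1 by 2 and Eq2 by 1: 2x + 4y = 18;  2x + 3y = 16.
Subtract: (-1)y = -2, so y = 2.
Back-substitute into Eq1: 1x + 2*(2) = 9, so x = 5.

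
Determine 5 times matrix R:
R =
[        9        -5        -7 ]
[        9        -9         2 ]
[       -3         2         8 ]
5R =
[       45       -25       -35 ]
[       45       -45        10 ]
[      -15        10        40 ]

Scalar multiplication is elementwise: (5R)[i][j] = 5 * R[i][j].
  (5R)[0][0] = 5 * (9) = 45
  (5R)[0][1] = 5 * (-5) = -25
  (5R)[0][2] = 5 * (-7) = -35
  (5R)[1][0] = 5 * (9) = 45
  (5R)[1][1] = 5 * (-9) = -45
  (5R)[1][2] = 5 * (2) = 10
  (5R)[2][0] = 5 * (-3) = -15
  (5R)[2][1] = 5 * (2) = 10
  (5R)[2][2] = 5 * (8) = 40
5R =
[       45       -25       -35 ]
[       45       -45        10 ]
[      -15        10        40 ]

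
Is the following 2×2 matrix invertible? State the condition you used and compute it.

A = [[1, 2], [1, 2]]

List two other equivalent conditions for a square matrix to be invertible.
No, not invertible; det(A) = 0 (two rows are equal, so the rows are linearly dependent). Equivalent conditions (failing for this A): rank(A) < 2; Ax = 0 has non-trivial solutions; 0 is an eigenvalue; the columns are linearly dependent.

To check invertibility, compute det(A).
In this matrix, row 0 and the last row are identical, so one row is a scalar multiple of another and the rows are linearly dependent.
A matrix with linearly dependent rows has det = 0 and is not invertible.
Equivalent failed conditions:
- rank(A) < 2.
- Ax = 0 has non-trivial solutions.
- 0 is an eigenvalue.
- The columns are linearly dependent.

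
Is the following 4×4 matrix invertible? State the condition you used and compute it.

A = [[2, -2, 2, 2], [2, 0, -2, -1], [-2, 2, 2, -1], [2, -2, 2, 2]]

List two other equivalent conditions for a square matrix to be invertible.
No, not invertible; det(A) = 0 (two rows are equal, so the rows are linearly dependent). Equivalent conditions (failing for this A): rank(A) < 4; Ax = 0 has non-trivial solutions; 0 is an eigenvalue; the columns are linearly dependent.

To check invertibility, compute det(A).
In this matrix, row 0 and the last row are identical, so one row is a scalar multiple of another and the rows are linearly dependent.
A matrix with linearly dependent rows has det = 0 and is not invertible.
Equivalent failed conditions:
- rank(A) < 4.
- Ax = 0 has non-trivial solutions.
- 0 is an eigenvalue.
- The columns are linearly dependent.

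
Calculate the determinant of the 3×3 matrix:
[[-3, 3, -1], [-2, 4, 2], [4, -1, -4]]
56

Expansion along first row:
det = -3·det([[4,2],[-1,-4]]) - 3·det([[-2,2],[4,-4]]) + -1·det([[-2,4],[4,-1]])
    = -3·(4·-4 - 2·-1) - 3·(-2·-4 - 2·4) + -1·(-2·-1 - 4·4)
    = -3·-14 - 3·0 + -1·-14
    = 42 + 0 + 14 = 56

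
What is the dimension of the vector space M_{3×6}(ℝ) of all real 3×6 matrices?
Dimension = 18

A real 3×6 matrix is determined by its 3·6 = 18 independent entries.
A standard basis is {E_ij : 1 ≤ i ≤ 3, 1 ≤ j ≤ 6}, where E_ij has a 1 in position (i, j) and 0 elsewhere — there are 18 such matrices, and they are linearly independent and span M_{3×6}(ℝ).
Therefore dim(M_{3×6}(ℝ)) = 18.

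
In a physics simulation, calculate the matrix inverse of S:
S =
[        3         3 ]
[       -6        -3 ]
det(S) = 9
S⁻¹ =
[     -1/3      -1/3 ]
[      2/3       1/3 ]

For a 2×2 matrix S = [[a, b], [c, d]] with det(S) ≠ 0, S⁻¹ = (1/det(S)) * [[d, -b], [-c, a]].
det(S) = (3)*(-3) - (3)*(-6) = -9 + 18 = 9.
S⁻¹ = (1/9) * [[-3, -3], [6, 3]].
Dividing each entry by 9 and reducing:
S⁻¹ =
[     -1/3      -1/3 ]
[      2/3       1/3 ]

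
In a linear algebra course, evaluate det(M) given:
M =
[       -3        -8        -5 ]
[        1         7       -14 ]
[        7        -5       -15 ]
det(M) = 1459

Expand along row 0 (cofactor expansion): det(M) = a*(e*i - f*h) - b*(d*i - f*g) + c*(d*h - e*g), where the 3×3 is [[a, b, c], [d, e, f], [g, h, i]].
Minor M_00 = (7)*(-15) - (-14)*(-5) = -105 - 70 = -175.
Minor M_01 = (1)*(-15) - (-14)*(7) = -15 + 98 = 83.
Minor M_02 = (1)*(-5) - (7)*(7) = -5 - 49 = -54.
det(M) = (-3)*(-175) - (-8)*(83) + (-5)*(-54) = 525 + 664 + 270 = 1459.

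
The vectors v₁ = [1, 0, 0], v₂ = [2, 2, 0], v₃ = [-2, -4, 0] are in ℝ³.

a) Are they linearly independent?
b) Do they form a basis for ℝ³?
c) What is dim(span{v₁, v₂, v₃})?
Not independent, not a basis, dim(span) = 2

Check whether v₃ can be written as a linear combination of v₁ and v₂.
v₃ = (2)·v₁ + (-2)·v₂ = [-2, -4, 0], so the three vectors are linearly dependent.
Thus they do not form a basis for ℝ³, and dim(span{v₁, v₂, v₃}) = 2 (spanned by v₁ and v₂).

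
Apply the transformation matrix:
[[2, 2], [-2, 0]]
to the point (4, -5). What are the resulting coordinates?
(-2, -8)

Matrix multiplication:
[[2, 2], [-2, 0]] × [4, -5]ᵀ
= [2×4 + 2×-5, -2×4 + 0×-5]ᵀ
= [-2.0000, -8.0000]ᵀ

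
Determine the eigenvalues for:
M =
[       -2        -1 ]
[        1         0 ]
λ = -1, -1

Solve det(M - λI) = 0. For a 2×2 matrix the characteristic equation is λ² - (trace)λ + det = 0.
trace(M) = a + d = -2 + 0 = -2.
det(M) = a*d - b*c = (-2)*(0) - (-1)*(1) = 0 + 1 = 1.
Characteristic equation: λ² - (-2)λ + (1) = 0.
Discriminant = (-2)² - 4*(1) = 4 - 4 = 0.
λ = (-2 ± √0) / 2 = (-2 ± 0) / 2 = -1, -1.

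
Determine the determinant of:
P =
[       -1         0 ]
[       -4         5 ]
det(P) = -5

For a 2×2 matrix [[a, b], [c, d]], det = a*d - b*c.
det(P) = (-1)*(5) - (0)*(-4) = -5 - 0 = -5.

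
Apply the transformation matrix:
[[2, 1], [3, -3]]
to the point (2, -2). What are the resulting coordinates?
(2, 12)

Matrix multiplication:
[[2, 1], [3, -3]] × [2, -2]ᵀ
= [2×2 + 1×-2, 3×2 + -3×-2]ᵀ
= [2.0000, 12.0000]ᵀ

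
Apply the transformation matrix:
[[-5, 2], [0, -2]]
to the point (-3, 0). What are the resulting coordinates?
(15, 0)

Matrix multiplication:
[[-5, 2], [0, -2]] × [-3, 0]ᵀ
= [-5×-3 + 2×0, 0×-3 + -2×0]ᵀ
= [15.0000, 0.0000]ᵀ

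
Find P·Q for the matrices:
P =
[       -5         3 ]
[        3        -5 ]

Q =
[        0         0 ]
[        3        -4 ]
PQ =
[        9       -12 ]
[      -15        20 ]

Matrix multiplication: (PQ)[i][j] = sum over k of P[i][k] * Q[k][j].
  (PQ)[0][0] = (-5)*(0) + (3)*(3) = 9
  (PQ)[0][1] = (-5)*(0) + (3)*(-4) = -12
  (PQ)[1][0] = (3)*(0) + (-5)*(3) = -15
  (PQ)[1][1] = (3)*(0) + (-5)*(-4) = 20
PQ =
[        9       -12 ]
[      -15        20 ]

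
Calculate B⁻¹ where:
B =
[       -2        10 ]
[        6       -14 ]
det(B) = -32
B⁻¹ =
[     7/16      5/16 ]
[     3/16      1/16 ]

For a 2×2 matrix B = [[a, b], [c, d]] with det(B) ≠ 0, B⁻¹ = (1/det(B)) * [[d, -b], [-c, a]].
det(B) = (-2)*(-14) - (10)*(6) = 28 - 60 = -32.
B⁻¹ = (1/-32) * [[-14, -10], [-6, -2]].
Dividing each entry by -32 and reducing:
B⁻¹ =
[     7/16      5/16 ]
[     3/16      1/16 ]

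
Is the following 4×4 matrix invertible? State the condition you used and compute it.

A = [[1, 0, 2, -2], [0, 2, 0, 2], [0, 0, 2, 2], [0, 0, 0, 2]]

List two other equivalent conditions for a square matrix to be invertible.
Yes, invertible; det(A) = 8 ≠ 0. Equivalent conditions: rank(A) = 4; Ax = 0 has only the trivial solution; 0 is not an eigenvalue; the columns of A are linearly independent.

To check invertibility, compute det(A).
The given matrix is triangular, so det(A) equals the product of its diagonal entries = 8 ≠ 0.
Since det(A) ≠ 0, A is invertible.
Equivalent conditions for a square matrix A to be invertible:
- rank(A) = 4 (full rank).
- The homogeneous system Ax = 0 has only the trivial solution x = 0.
- 0 is not an eigenvalue of A.
- The columns (equivalently rows) of A are linearly independent.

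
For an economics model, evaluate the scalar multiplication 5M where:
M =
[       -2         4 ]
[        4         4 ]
5M =
[      -10        20 ]
[       20        20 ]

Scalar multiplication is elementwise: (5M)[i][j] = 5 * M[i][j].
  (5M)[0][0] = 5 * (-2) = -10
  (5M)[0][1] = 5 * (4) = 20
  (5M)[1][0] = 5 * (4) = 20
  (5M)[1][1] = 5 * (4) = 20
5M =
[      -10        20 ]
[       20        20 ]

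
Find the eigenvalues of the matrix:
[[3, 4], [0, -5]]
λ = -5 and λ = 3

Characteristic equation: det(A - λI) = 0
λ² - (trace)λ + (det) = 0
λ² - (-2)λ + (-15) = 0
λ² + 2λ - 15 = 0
Solving: λ = -5, 3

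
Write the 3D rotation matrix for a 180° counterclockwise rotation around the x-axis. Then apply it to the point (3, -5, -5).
R = [[1, 0, 0], [0, -1, 0], [0, 0, -1]]; R·(3, -5, -5) = (3, 5, 5)

Rotation matrix for 180° around x-axis:
cos(180°) = -1, sin(180°) = 0
R = [[1, 0, 0], [0, -1, 0], [0, 0, -1]]
Apply to (3, -5, -5): R·[3, -5, -5]ᵀ = (3, 5, 5)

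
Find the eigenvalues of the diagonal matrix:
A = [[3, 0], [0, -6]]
λ₁ = 3, λ₂ = -6

The characteristic polynomial of A is det(A - λI) = (3 - λ)(-6 - λ) = 0.
The roots are λ = 3 and λ = -6, so the eigenvalues are the diagonal entries.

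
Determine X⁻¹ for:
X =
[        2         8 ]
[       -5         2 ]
det(X) = 44
X⁻¹ =
[     1/22     -2/11 ]
[     5/44      1/22 ]

For a 2×2 matrix X = [[a, b], [c, d]] with det(X) ≠ 0, X⁻¹ = (1/det(X)) * [[d, -b], [-c, a]].
det(X) = (2)*(2) - (8)*(-5) = 4 + 40 = 44.
X⁻¹ = (1/44) * [[2, -8], [5, 2]].
Dividing each entry by 44 and reducing:
X⁻¹ =
[     1/22     -2/11 ]
[     5/44      1/22 ]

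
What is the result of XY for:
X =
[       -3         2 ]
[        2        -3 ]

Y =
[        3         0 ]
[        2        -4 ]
XY =
[       -5        -8 ]
[        0        12 ]

Matrix multiplication: (XY)[i][j] = sum over k of X[i][k] * Y[k][j].
  (XY)[0][0] = (-3)*(3) + (2)*(2) = -5
  (XY)[0][1] = (-3)*(0) + (2)*(-4) = -8
  (XY)[1][0] = (2)*(3) + (-3)*(2) = 0
  (XY)[1][1] = (2)*(0) + (-3)*(-4) = 12
XY =
[       -5        -8 ]
[        0        12 ]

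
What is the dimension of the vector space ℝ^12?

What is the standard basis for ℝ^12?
Dimension = 12; standard basis = {e_1, e_2, e_3, …, e_12}

ℝ^12 is the space of 12-tuples of real numbers; its dimension is 12.
The standard basis consists of 12 vectors: e_1, e_2, e_3, …, e_12, where e_i is the vector with 1 in position i and 0 elsewhere.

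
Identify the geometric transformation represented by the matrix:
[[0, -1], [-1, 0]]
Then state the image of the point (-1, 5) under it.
reflection across the line y = -x; image of (-1, 5) is (-5, 1)

This is a symmetric orthogonal matrix with determinant -1, which characterizes a reflection in ℝ².
The matrix [[0, -1], [-1, 0]] represents: reflection across the line y = -x.
Applying it to (-1, 5): [0·-1 + -1·5, -1·-1 + 0·5] = (-5, 1).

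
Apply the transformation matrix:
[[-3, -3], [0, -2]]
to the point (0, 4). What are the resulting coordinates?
(-12, -8)

Matrix multiplication:
[[-3, -3], [0, -2]] × [0, 4]ᵀ
= [-3×0 + -3×4, 0×0 + -2×4]ᵀ
= [-12.0000, -8.0000]ᵀ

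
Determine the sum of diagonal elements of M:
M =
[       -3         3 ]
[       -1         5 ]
tr(M) = -3 + 5 = 2

The trace of a square matrix is the sum of its diagonal entries.
Diagonal entries of M: M[0][0] = -3, M[1][1] = 5.
tr(M) = -3 + 5 = 2.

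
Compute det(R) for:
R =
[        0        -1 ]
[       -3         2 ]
det(R) = -3

For a 2×2 matrix [[a, b], [c, d]], det = a*d - b*c.
det(R) = (0)*(2) - (-1)*(-3) = 0 - 3 = -3.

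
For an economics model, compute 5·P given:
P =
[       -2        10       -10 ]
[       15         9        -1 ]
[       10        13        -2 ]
5P =
[      -10        50       -50 ]
[       75        45        -5 ]
[       50        65       -10 ]

Scalar multiplication is elementwise: (5P)[i][j] = 5 * P[i][j].
  (5P)[0][0] = 5 * (-2) = -10
  (5P)[0][1] = 5 * (10) = 50
  (5P)[0][2] = 5 * (-10) = -50
  (5P)[1][0] = 5 * (15) = 75
  (5P)[1][1] = 5 * (9) = 45
  (5P)[1][2] = 5 * (-1) = -5
  (5P)[2][0] = 5 * (10) = 50
  (5P)[2][1] = 5 * (13) = 65
  (5P)[2][2] = 5 * (-2) = -10
5P =
[      -10        50       -50 ]
[       75        45        -5 ]
[       50        65       -10 ]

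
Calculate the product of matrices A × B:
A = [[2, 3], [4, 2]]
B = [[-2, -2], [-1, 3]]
[[-7, 5], [-10, -2]]

Matrix multiplication:
C[0][0] = 2×-2 + 3×-1 = -7
C[0][1] = 2×-2 + 3×3 = 5
C[1][0] = 4×-2 + 2×-1 = -10
C[1][1] = 4×-2 + 2×3 = -2
Result: [[-7, 5], [-10, -2]]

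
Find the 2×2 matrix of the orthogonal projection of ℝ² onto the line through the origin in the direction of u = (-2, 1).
[[4/5, -2/5], [-2/5, 1/5]]

The orthogonal projection onto the line spanned by a nonzero vector u = (a, b) has matrix P = (u uᵀ) / (uᵀ u) = (1/(a² + b²)) · [[a², ab], [ab, b²]].
Here u = (-2, 1), so a² + b² = 4 + 1 = 5.
P = (1/5) · [[4, -2], [-2, 1]] = [[4/5, -2/5], [-2/5, 1/5]].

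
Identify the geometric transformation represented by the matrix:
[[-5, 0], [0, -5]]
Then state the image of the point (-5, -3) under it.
uniform scaling by factor -5; image of (-5, -3) is (25, 15)

This is a diagonal matrix with equal entries -5, so it scales both axes by the same factor -5.
The matrix [[-5, 0], [0, -5]] represents: uniform scaling by factor -5.
Applying it to (-5, -3): [-5·-5 + 0·-3, 0·-5 + -5·-3] = (25, 15).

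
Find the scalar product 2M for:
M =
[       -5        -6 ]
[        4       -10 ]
2M =
[      -10       -12 ]
[        8       -20 ]

Scalar multiplication is elementwise: (2M)[i][j] = 2 * M[i][j].
  (2M)[0][0] = 2 * (-5) = -10
  (2M)[0][1] = 2 * (-6) = -12
  (2M)[1][0] = 2 * (4) = 8
  (2M)[1][1] = 2 * (-10) = -20
2M =
[      -10       -12 ]
[        8       -20 ]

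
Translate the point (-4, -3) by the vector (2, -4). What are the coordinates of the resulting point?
(-2, -7)

Translation by (2, -4):
x' = -4 + 2 = -2
y' = -3 + -4 = -7
Homogeneous matrix: [[1, 0, 2], [0, 1, -4], [0, 0, 1]]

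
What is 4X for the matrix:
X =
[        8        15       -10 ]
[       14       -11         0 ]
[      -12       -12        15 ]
4X =
[       32        60       -40 ]
[       56       -44         0 ]
[      -48       -48        60 ]

Scalar multiplication is elementwise: (4X)[i][j] = 4 * X[i][j].
  (4X)[0][0] = 4 * (8) = 32
  (4X)[0][1] = 4 * (15) = 60
  (4X)[0][2] = 4 * (-10) = -40
  (4X)[1][0] = 4 * (14) = 56
  (4X)[1][1] = 4 * (-11) = -44
  (4X)[1][2] = 4 * (0) = 0
  (4X)[2][0] = 4 * (-12) = -48
  (4X)[2][1] = 4 * (-12) = -48
  (4X)[2][2] = 4 * (15) = 60
4X =
[       32        60       -40 ]
[       56       -44         0 ]
[      -48       -48        60 ]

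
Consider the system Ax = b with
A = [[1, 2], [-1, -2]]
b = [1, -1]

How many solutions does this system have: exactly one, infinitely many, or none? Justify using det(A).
Infinitely many solutions

det(A) = (1)*(-2) - (2)*(-1) = 0, so A is singular (column 2 is 2 times column 1).
b = [1, -1] = 1 * column 1 of A, so b lies in the column space of A.
A singular matrix whose right-hand side is in its column space gives a 1-parameter family of solutions — infinitely many.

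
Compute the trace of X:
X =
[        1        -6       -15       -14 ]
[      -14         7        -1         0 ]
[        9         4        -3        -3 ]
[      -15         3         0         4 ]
tr(X) = 1 + 7 - 3 + 4 = 9

The trace of a square matrix is the sum of its diagonal entries.
Diagonal entries of X: X[0][0] = 1, X[1][1] = 7, X[2][2] = -3, X[3][3] = 4.
tr(X) = 1 + 7 - 3 + 4 = 9.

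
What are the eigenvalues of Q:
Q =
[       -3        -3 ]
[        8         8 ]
λ = 0, 5

Solve det(Q - λI) = 0. For a 2×2 matrix the characteristic equation is λ² - (trace)λ + det = 0.
trace(Q) = a + d = -3 + 8 = 5.
det(Q) = a*d - b*c = (-3)*(8) - (-3)*(8) = -24 + 24 = 0.
Characteristic equation: λ² - (5)λ + (0) = 0.
Discriminant = (5)² - 4*(0) = 25 - 0 = 25.
λ = (5 ± √25) / 2 = (5 ± 5) / 2 = 0, 5.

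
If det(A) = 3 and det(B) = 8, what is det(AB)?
24

Use the multiplicative property of determinants: det(AB) = det(A)*det(B).
det(AB) = (3)*(8) = 24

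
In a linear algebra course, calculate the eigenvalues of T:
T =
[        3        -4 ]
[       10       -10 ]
λ = -5, -2

Solve det(T - λI) = 0. For a 2×2 matrix the characteristic equation is λ² - (trace)λ + det = 0.
trace(T) = a + d = 3 - 10 = -7.
det(T) = a*d - b*c = (3)*(-10) - (-4)*(10) = -30 + 40 = 10.
Characteristic equation: λ² - (-7)λ + (10) = 0.
Discriminant = (-7)² - 4*(10) = 49 - 40 = 9.
λ = (-7 ± √9) / 2 = (-7 ± 3) / 2 = -5, -2.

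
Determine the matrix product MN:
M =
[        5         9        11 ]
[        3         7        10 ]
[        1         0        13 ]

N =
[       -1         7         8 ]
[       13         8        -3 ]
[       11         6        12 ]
MN =
[      233       173       145 ]
[      198       137       123 ]
[      142        85       164 ]

Matrix multiplication: (MN)[i][j] = sum over k of M[i][k] * N[k][j].
  (MN)[0][0] = (5)*(-1) + (9)*(13) + (11)*(11) = 233
  (MN)[0][1] = (5)*(7) + (9)*(8) + (11)*(6) = 173
  (MN)[0][2] = (5)*(8) + (9)*(-3) + (11)*(12) = 145
  (MN)[1][0] = (3)*(-1) + (7)*(13) + (10)*(11) = 198
  (MN)[1][1] = (3)*(7) + (7)*(8) + (10)*(6) = 137
  (MN)[1][2] = (3)*(8) + (7)*(-3) + (10)*(12) = 123
  (MN)[2][0] = (1)*(-1) + (0)*(13) + (13)*(11) = 142
  (MN)[2][1] = (1)*(7) + (0)*(8) + (13)*(6) = 85
  (MN)[2][2] = (1)*(8) + (0)*(-3) + (13)*(12) = 164
MN =
[      233       173       145 ]
[      198       137       123 ]
[      142        85       164 ]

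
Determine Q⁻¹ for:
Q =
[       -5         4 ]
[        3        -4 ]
det(Q) = 8
Q⁻¹ =
[     -1/2      -1/2 ]
[     -3/8      -5/8 ]

For a 2×2 matrix Q = [[a, b], [c, d]] with det(Q) ≠ 0, Q⁻¹ = (1/det(Q)) * [[d, -b], [-c, a]].
det(Q) = (-5)*(-4) - (4)*(3) = 20 - 12 = 8.
Q⁻¹ = (1/8) * [[-4, -4], [-3, -5]].
Dividing each entry by 8 and reducing:
Q⁻¹ =
[     -1/2      -1/2 ]
[     -3/8      -5/8 ]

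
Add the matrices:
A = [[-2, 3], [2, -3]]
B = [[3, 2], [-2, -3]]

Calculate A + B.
[[1, 5], [0, -6]]

Add corresponding elements:
(-2)+(3)=1
(3)+(2)=5
(2)+(-2)=0
(-3)+(-3)=-6
A + B = [[1, 5], [0, -6]]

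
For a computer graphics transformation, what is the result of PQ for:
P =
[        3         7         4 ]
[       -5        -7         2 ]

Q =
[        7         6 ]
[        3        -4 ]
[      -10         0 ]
PQ =
[        2       -10 ]
[      -76        -2 ]

Matrix multiplication: (PQ)[i][j] = sum over k of P[i][k] * Q[k][j].
  (PQ)[0][0] = (3)*(7) + (7)*(3) + (4)*(-10) = 2
  (PQ)[0][1] = (3)*(6) + (7)*(-4) + (4)*(0) = -10
  (PQ)[1][0] = (-5)*(7) + (-7)*(3) + (2)*(-10) = -76
  (PQ)[1][1] = (-5)*(6) + (-7)*(-4) + (2)*(0) = -2
PQ =
[        2       -10 ]
[      -76        -2 ]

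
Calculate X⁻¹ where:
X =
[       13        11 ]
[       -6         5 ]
det(X) = 131
X⁻¹ =
[    5/131   -11/131 ]
[    6/131    13/131 ]

For a 2×2 matrix X = [[a, b], [c, d]] with det(X) ≠ 0, X⁻¹ = (1/det(X)) * [[d, -b], [-c, a]].
det(X) = (13)*(5) - (11)*(-6) = 65 + 66 = 131.
X⁻¹ = (1/131) * [[5, -11], [6, 13]].
Dividing each entry by 131 and reducing:
X⁻¹ =
[    5/131   -11/131 ]
[    6/131    13/131 ]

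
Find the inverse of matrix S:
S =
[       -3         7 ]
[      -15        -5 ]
det(S) = 120
S⁻¹ =
[    -1/24    -7/120 ]
[      1/8     -1/40 ]

For a 2×2 matrix S = [[a, b], [c, d]] with det(S) ≠ 0, S⁻¹ = (1/det(S)) * [[d, -b], [-c, a]].
det(S) = (-3)*(-5) - (7)*(-15) = 15 + 105 = 120.
S⁻¹ = (1/120) * [[-5, -7], [15, -3]].
Dividing each entry by 120 and reducing:
S⁻¹ =
[    -1/24    -7/120 ]
[      1/8     -1/40 ]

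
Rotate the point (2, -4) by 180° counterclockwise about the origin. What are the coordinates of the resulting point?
(-2, 4)

Rotation matrix R(θ) = [[cos θ, -sin θ], [sin θ, cos θ]]; for θ = 180°:
R = [[-1, 0], [0, -1]]
Result: R × [2, -4]ᵀ = [-1·2 + (0)·-4, 0·2 + (-1)·-4]ᵀ = (-2, 4)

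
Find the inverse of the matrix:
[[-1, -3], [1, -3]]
[[-1/2, 1/2], [-1/6, -1/6]]

For [[a,b],[c,d]], inverse = (1/det)·[[d,-b],[-c,a]]
det = -1·-3 - -3·1 = 6
Inverse = (1/6)·[[-3, 3], [-1, -1]]
        = [[-1/2, 1/2], [-1/6, -1/6]]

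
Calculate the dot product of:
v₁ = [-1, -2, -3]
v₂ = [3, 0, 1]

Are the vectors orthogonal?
-6, No

The dot product is the sum of products of corresponding components.
v₁·v₂ = (-1)*(3) + (-2)*(0) + (-3)*(1) = -3 + 0 - 3 = -6.
Two vectors are orthogonal iff their dot product is 0; here the dot product is -6, so the vectors are not orthogonal.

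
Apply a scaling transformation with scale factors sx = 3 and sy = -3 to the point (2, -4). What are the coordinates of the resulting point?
(6, 12)

Scaling matrix:
[[3, 0], [0, -3]]
Result: (2 × 3, -4 × -3) = (6, 12)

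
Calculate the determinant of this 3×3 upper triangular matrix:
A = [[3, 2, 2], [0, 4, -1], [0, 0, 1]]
12

The determinant of a triangular matrix is the product of its diagonal entries (the off-diagonal entries above the diagonal do not affect it).
det(A) = (3) * (4) * (1) = 12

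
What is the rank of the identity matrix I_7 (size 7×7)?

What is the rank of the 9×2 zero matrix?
rank(I_7) = 7, rank(0) = 0

The identity I_7 has 7 columns that are the standard basis vectors e_1, …, e_7. These are linearly independent, so all 7 columns are pivots and rank(I_7) = 7.
The 9×2 zero matrix has every entry zero, so every row is the zero row and there are no pivots; rank(0) = 0.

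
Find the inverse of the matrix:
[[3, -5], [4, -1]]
[[-1/17, 5/17], [-4/17, 3/17]]

For [[a,b],[c,d]], inverse = (1/det)·[[d,-b],[-c,a]]
det = 3·-1 - -5·4 = 17
Inverse = (1/17)·[[-1, 5], [-4, 3]]
        = [[-1/17, 5/17], [-4/17, 3/17]]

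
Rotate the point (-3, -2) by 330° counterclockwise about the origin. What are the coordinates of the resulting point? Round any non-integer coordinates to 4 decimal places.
(-3.5981, -0.2321)

Rotation matrix R(θ) = [[cos θ, -sin θ], [sin θ, cos θ]]; for θ = 330°:
R = [[√3/2, 1/2], [-1/2, √3/2]]
Result: R × [-3, -2]ᵀ = [√3/2·-3 + (1/2)·-2, -1/2·-3 + (√3/2)·-2]ᵀ = (-3.5981, -0.2321)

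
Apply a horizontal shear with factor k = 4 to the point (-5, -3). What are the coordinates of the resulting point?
(-17, -3)

Shear matrix for horizontal shear with factor k = 4:
[[1, 4], [0, 1]]
Result: (-5, -3) → (-17, -3)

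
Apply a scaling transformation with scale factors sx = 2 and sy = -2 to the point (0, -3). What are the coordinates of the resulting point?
(0, 6)

Scaling matrix:
[[2, 0], [0, -2]]
Result: (0 × 2, -3 × -2) = (0, 6)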